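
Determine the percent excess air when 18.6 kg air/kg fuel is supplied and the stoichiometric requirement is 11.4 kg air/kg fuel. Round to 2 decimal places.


Excess air = actual - stoichiometric = 18.6 - 11.4 = 7.20 kg/kg fuel
Excess air % = (excess / stoich) * 100 = (7.20 / 11.4) * 100 = 63.16%


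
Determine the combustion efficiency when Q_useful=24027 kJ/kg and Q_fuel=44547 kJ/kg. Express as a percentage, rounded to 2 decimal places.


Efficiency = (Q_useful / Q_fuel) * 100
Efficiency = (24027 / 44547) * 100
Efficiency = 0.5394 * 100 = 53.94%


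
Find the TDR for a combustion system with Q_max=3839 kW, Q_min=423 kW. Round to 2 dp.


TDR = Q_max / Q_min
TDR = 3839 / 423 = 9.08


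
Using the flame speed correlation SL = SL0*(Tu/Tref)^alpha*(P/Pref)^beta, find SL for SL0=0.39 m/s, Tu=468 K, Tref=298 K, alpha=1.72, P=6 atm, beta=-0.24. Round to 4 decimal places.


SL = SL0 * (Tu/Tref)^alpha * (P/Pref)^beta
T ratio = 468/298 = 1.57046980
(T ratio)^alpha = 1.57046980^1.72 = 2.173556
(P/Pref)^beta = 6^(-0.24) = 0.650495
SL = 0.39 * 2.173556 * 0.650495 = 0.5514 m/s


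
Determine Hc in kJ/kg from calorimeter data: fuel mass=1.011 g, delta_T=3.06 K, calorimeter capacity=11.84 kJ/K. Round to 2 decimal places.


Hc = C_cal * delta_T / m_fuel
Q_released = 11.84 * 3.06 = 36.2304 kJ
m_fuel = 1.011 g = 1.011/1000 kg = 0.001011 kg
Hc = 36.2304 / 0.001011 = 35836.20 kJ/kg


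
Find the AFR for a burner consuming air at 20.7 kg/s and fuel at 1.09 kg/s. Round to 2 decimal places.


AFR = m_air / m_fuel
AFR = 20.7 / 1.09 = 18.99


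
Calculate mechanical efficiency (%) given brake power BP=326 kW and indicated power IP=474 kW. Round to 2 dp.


eta_mech = (BP / IP) * 100
Ratio = 326 / 474 = 0.6878
eta_mech = 0.6878 * 100 = 68.78%


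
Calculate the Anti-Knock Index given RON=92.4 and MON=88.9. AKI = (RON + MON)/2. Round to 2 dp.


AKI = (RON + MON) / 2
AKI = (92.4 + 88.9) / 2
AKI = 181.3 / 2 = 90.65


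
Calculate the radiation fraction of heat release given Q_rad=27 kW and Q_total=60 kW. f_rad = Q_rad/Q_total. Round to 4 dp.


f_rad = Q_rad / Q_total
f_rad = 27 / 60 = 0.4500


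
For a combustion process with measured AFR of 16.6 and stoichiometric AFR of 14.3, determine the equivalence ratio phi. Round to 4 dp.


phi = AFR_stoich / AFR_actual
phi = 14.3 / 16.6 = 0.8614


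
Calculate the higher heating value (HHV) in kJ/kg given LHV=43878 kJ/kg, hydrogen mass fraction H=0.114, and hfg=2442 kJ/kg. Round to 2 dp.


HHV = LHV + hfg * 9 * H
Water addition = 2442 * 9 * 0.114 = 2505.492 kJ/kg
HHV = 43878 + 2505.492 = 46383.49 kJ/kg


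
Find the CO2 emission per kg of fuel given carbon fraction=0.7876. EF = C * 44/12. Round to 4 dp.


EF = C_frac * (M_CO2 / M_C)
EF = 0.7876 * (44/12)
EF = 0.7876 * 3.666667 = 2.8879 kg_CO2/kg_fuel


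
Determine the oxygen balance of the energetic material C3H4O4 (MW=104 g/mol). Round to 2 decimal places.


OB = -1600 * (2C + H/2 - O) / MW
Inner = 2*3 + 4/2 - 4 = 4.00
OB = -1600 * 4.00 / 104 = -61.54%


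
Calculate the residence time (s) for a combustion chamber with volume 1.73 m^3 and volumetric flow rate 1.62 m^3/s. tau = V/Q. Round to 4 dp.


tau = V / Q_flow
tau = 1.73 / 1.62 = 1.0679 s


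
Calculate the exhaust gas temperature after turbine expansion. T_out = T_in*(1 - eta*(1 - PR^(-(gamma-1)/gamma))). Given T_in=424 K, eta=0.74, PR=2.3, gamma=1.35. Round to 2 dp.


T_out = T_in * (1 - eta * (1 - PR^(-(gamma-1)/gamma)))
Exponent = -(1.35-1)/1.35 = -0.25925926
PR^exp = 2.3^(-0.25925926) = 0.80578413
Factor = 1 - 0.74*(1 - 0.80578413) = 0.85628026
T_out = 424 * 0.85628026 = 363.06 K


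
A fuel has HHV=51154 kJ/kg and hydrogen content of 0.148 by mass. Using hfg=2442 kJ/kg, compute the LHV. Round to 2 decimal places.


LHV = HHV - hfg * 9 * H
Water correction = 2442 * 9 * 0.148 = 3252.744 kJ/kg
LHV = 51154 - 3252.744 = 47901.26 kJ/kg


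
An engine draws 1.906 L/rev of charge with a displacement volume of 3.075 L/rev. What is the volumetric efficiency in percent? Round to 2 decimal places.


eta_v = (V_actual / V_disp) * 100
Ratio = 1.906 / 3.075 = 0.6198
eta_v = 0.6198 * 100 = 61.98%


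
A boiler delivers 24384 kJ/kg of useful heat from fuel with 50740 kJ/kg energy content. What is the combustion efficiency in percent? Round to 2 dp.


Efficiency = (Q_useful / Q_fuel) * 100
Efficiency = (24384 / 50740) * 100
Efficiency = 0.4806 * 100 = 48.06%


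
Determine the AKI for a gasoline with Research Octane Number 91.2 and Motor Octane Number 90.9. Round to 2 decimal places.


AKI = (RON + MON) / 2
AKI = (91.2 + 90.9) / 2
AKI = 182.1 / 2 = 91.05


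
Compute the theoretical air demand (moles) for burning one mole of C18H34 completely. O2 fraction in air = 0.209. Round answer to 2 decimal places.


Balanced combustion: C18H34 + 26.5 O2 -> 18 CO2 + 17 H2O
O2 needed = C + H/4 = 18 + 34/4 = 26.50 moles
Air moles = O2 / 0.209 = 26.50 / 0.209 = 126.79 moles air


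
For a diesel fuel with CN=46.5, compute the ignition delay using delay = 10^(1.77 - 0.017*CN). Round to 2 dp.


delay = 10^(1.77 - 0.017*CN)
Exponent = 1.77 - 0.017*46.5 = 0.9795
delay = 10^0.9795 = 9.54 ms


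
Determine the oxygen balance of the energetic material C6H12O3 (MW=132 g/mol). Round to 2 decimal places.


OB = -1600 * (2C + H/2 - O) / MW
Inner = 2*6 + 12/2 - 3 = 15.00
OB = -1600 * 15.00 / 132 = -181.82%


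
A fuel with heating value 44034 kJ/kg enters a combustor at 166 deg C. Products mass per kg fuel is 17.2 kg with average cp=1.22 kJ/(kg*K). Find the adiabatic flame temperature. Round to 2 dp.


T_ad = T_in + Hc / (m_p * cp)
Denominator = 17.2 * 1.22 = 20.9840
Temperature rise = 44034 / 20.9840 = 2098.46 K
T_ad = 166 + 2098.46 = 2264.46 deg C


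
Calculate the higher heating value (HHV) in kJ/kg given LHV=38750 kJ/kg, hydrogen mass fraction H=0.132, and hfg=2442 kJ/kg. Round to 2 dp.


HHV = LHV + hfg * 9 * H
Water addition = 2442 * 9 * 0.132 = 2901.096 kJ/kg
HHV = 38750 + 2901.096 = 41651.10 kJ/kg


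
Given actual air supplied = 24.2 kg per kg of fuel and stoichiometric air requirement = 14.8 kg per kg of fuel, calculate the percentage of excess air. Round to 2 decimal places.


Excess air = actual - stoichiometric = 24.2 - 14.8 = 9.40 kg/kg fuel
Excess air % = (excess / stoich) * 100 = (9.40 / 14.8) * 100 = 63.51%


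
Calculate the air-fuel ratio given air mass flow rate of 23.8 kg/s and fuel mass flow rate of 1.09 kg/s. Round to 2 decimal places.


AFR = m_air / m_fuel
AFR = 23.8 / 1.09 = 21.83


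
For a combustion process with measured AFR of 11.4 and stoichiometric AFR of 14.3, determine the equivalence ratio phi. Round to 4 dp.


phi = AFR_stoich / AFR_actual
phi = 14.3 / 11.4 = 1.2544


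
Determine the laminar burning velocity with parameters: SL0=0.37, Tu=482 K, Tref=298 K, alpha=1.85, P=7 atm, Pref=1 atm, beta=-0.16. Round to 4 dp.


SL = SL0 * (Tu/Tref)^alpha * (P/Pref)^beta
T ratio = 482/298 = 1.61744966
(T ratio)^alpha = 1.61744966^1.85 = 2.434092
(P/Pref)^beta = 7^(-0.16) = 0.732461
SL = 0.37 * 2.434092 * 0.732461 = 0.6597 m/s


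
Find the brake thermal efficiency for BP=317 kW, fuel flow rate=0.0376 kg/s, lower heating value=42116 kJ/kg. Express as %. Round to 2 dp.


eta_BTE = (BP / (mf * LHV)) * 100
Denominator = 0.0376 * 42116 = 1583.5616 kW
eta_BTE = (317 / 1583.5616) * 100 = 20.02%


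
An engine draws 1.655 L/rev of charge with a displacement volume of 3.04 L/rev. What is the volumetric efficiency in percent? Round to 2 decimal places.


eta_v = (V_actual / V_disp) * 100
Ratio = 1.655 / 3.04 = 0.5444
eta_v = 0.5444 * 100 = 54.44%


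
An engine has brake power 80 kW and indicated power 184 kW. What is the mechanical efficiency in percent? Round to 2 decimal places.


eta_mech = (BP / IP) * 100
Ratio = 80 / 184 = 0.4348
eta_mech = 0.4348 * 100 = 43.48%


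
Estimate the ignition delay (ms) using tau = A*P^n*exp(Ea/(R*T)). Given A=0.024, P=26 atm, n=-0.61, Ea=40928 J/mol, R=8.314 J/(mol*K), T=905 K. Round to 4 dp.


tau = A * P^n * exp(Ea/(R*T))
P^n = 26^(-0.61) = 0.13704597
Ea/(R*T) = 40928/(8.314*905) = 5.439537
exp(Ea/(R*T)) = 230.335479
tau = 0.024 * 0.13704597 * 230.335479 = 0.7576 ms


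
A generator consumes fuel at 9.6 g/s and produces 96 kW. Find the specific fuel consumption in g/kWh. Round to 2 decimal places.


SFC = (mf / BP) * 3600
Rate = 9.6 / 96 = 0.100000 g/(s*kW)
SFC = 0.100000 * 3600 = 360.00 g/kWh


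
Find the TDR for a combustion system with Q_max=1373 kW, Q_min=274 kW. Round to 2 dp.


TDR = Q_max / Q_min
TDR = 1373 / 274 = 5.01


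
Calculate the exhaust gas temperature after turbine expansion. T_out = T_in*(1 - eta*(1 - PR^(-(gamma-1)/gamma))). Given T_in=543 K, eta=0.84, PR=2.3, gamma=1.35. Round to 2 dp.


T_out = T_in * (1 - eta * (1 - PR^(-(gamma-1)/gamma)))
Exponent = -(1.35-1)/1.35 = -0.25925926
PR^exp = 2.3^(-0.25925926) = 0.80578413
Factor = 1 - 0.84*(1 - 0.80578413) = 0.83685867
T_out = 543 * 0.83685867 = 454.41 K


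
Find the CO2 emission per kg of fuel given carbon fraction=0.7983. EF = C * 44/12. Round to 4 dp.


EF = C_frac * (M_CO2 / M_C)
EF = 0.7983 * (44/12)
EF = 0.7983 * 3.666667 = 2.9271 kg_CO2/kg_fuel


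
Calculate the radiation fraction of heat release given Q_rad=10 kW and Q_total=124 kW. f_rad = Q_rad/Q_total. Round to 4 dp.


f_rad = Q_rad / Q_total
f_rad = 10 / 124 = 0.0806


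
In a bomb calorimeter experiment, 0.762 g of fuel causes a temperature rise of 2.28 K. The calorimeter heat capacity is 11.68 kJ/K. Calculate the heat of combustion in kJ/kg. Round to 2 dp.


Hc = C_cal * delta_T / m_fuel
Q_released = 11.68 * 2.28 = 26.6304 kJ
m_fuel = 0.762 g = 0.762/1000 kg = 0.000762 kg
Hc = 26.6304 / 0.000762 = 34948.03 kJ/kg


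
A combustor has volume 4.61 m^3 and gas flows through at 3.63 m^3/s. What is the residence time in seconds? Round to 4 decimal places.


tau = V / Q_flow
tau = 4.61 / 3.63 = 1.2700 s


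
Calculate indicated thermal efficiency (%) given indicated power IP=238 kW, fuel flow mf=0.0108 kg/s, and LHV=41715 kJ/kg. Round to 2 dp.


eta_ith = (IP / (mf * LHV)) * 100
Denominator = 0.0108 * 41715 = 450.5220 kW
eta_ith = (238 / 450.5220) * 100 = 52.83%


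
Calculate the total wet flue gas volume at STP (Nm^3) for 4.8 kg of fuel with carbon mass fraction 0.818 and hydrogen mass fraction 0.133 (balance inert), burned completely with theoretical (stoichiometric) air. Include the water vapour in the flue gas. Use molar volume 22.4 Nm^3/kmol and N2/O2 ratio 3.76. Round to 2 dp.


Per kg fuel: CO2 = (C/12 kmol)*22.4 = (0.818/12)*22.4 = 1.52693 Nm^3
Per kg fuel: H2O = (H/2 kmol)*22.4 = (0.133/2)*22.4 = 1.48960 Nm^3
O2 needed per kg fuel = C/12 + H/4 = 0.818/12 + 0.133/4 = 0.10141667 kmol
Per kg fuel: N2 = O2*3.76*22.4 = 0.10141667*3.76*22.4 = 8.54172 Nm^3
Total per kg = 1.52693 + 1.48960 + 8.54172 = 11.55825 Nm^3
Total = 11.55825 * 4.8 = 55.48 Nm^3


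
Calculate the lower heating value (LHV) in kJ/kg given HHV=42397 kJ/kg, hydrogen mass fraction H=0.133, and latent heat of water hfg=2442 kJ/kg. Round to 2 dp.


LHV = HHV - hfg * 9 * H
Water correction = 2442 * 9 * 0.133 = 2923.074 kJ/kg
LHV = 42397 - 2923.074 = 39473.93 kJ/kg


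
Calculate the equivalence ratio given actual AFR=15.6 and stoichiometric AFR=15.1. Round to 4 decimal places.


phi = AFR_stoich / AFR_actual
phi = 15.1 / 15.6 = 0.9679


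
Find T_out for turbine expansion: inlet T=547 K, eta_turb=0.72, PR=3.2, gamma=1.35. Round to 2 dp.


T_out = T_in * (1 - eta * (1 - PR^(-(gamma-1)/gamma)))
Exponent = -(1.35-1)/1.35 = -0.25925926
PR^exp = 3.2^(-0.25925926) = 0.73966521
Factor = 1 - 0.72*(1 - 0.73966521) = 0.81255895
T_out = 547 * 0.81255895 = 444.47 K


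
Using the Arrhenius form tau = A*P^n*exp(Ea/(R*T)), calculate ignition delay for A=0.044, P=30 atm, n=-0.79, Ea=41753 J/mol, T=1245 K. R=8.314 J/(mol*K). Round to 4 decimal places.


tau = A * P^n * exp(Ea/(R*T))
P^n = 30^(-0.79) = 0.06808857
Ea/(R*T) = 41753/(8.314*1245) = 4.033744
exp(Ea/(R*T)) = 56.471937
tau = 0.044 * 0.06808857 * 56.471937 = 0.1692 ms


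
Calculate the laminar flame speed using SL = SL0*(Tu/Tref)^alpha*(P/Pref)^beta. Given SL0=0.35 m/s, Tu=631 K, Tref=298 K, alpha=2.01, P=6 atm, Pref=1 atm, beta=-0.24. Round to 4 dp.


SL = SL0 * (Tu/Tref)^alpha * (P/Pref)^beta
T ratio = 631/298 = 2.11744966
(T ratio)^alpha = 2.11744966^2.01 = 4.517356
(P/Pref)^beta = 6^(-0.24) = 0.650495
SL = 0.35 * 4.517356 * 0.650495 = 1.0285 m/s


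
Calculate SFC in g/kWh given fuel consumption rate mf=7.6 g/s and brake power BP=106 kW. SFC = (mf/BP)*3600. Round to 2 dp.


SFC = (mf / BP) * 3600
Rate = 7.6 / 106 = 0.071698 g/(s*kW)
SFC = 0.071698 * 3600 = 258.11 g/kWh


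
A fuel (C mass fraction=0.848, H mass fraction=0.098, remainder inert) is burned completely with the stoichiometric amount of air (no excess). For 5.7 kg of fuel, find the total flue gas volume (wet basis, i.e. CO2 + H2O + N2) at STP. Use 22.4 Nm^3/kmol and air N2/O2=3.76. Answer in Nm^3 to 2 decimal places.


Per kg fuel: CO2 = (C/12 kmol)*22.4 = (0.848/12)*22.4 = 1.58293 Nm^3
Per kg fuel: H2O = (H/2 kmol)*22.4 = (0.098/2)*22.4 = 1.09760 Nm^3
O2 needed per kg fuel = C/12 + H/4 = 0.848/12 + 0.098/4 = 0.09516667 kmol
Per kg fuel: N2 = O2*3.76*22.4 = 0.09516667*3.76*22.4 = 8.01532 Nm^3
Total per kg = 1.58293 + 1.09760 + 8.01532 = 10.69585 Nm^3
Total = 10.69585 * 5.7 = 60.97 Nm^3


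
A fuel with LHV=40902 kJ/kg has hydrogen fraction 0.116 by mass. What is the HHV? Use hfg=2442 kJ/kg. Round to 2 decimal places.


HHV = LHV + hfg * 9 * H
Water addition = 2442 * 9 * 0.116 = 2549.448 kJ/kg
HHV = 40902 + 2549.448 = 43451.45 kJ/kg


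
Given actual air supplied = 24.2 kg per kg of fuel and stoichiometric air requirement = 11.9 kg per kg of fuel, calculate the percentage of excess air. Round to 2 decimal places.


Excess air = actual - stoichiometric = 24.2 - 11.9 = 12.30 kg/kg fuel
Excess air % = (excess / stoich) * 100 = (12.30 / 11.9) * 100 = 103.36%


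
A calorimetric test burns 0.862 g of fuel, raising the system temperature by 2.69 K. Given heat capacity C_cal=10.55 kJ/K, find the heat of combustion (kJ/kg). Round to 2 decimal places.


Hc = C_cal * delta_T / m_fuel
Q_released = 10.55 * 2.69 = 28.3795 kJ
m_fuel = 0.862 g = 0.862/1000 kg = 0.000862 kg
Hc = 28.3795 / 0.000862 = 32922.85 kJ/kg


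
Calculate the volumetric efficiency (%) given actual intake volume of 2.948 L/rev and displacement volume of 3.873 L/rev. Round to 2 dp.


eta_v = (V_actual / V_disp) * 100
Ratio = 2.948 / 3.873 = 0.7612
eta_v = 0.7612 * 100 = 76.12%


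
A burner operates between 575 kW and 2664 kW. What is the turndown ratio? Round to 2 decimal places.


TDR = Q_max / Q_min
TDR = 2664 / 575 = 4.63


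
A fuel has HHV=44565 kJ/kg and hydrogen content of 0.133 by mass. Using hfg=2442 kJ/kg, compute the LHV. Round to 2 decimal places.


LHV = HHV - hfg * 9 * H
Water correction = 2442 * 9 * 0.133 = 2923.074 kJ/kg
LHV = 44565 - 2923.074 = 41641.93 kJ/kg


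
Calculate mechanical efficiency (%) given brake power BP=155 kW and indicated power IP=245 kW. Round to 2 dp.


eta_mech = (BP / IP) * 100
Ratio = 155 / 245 = 0.6327
eta_mech = 0.6327 * 100 = 63.27%


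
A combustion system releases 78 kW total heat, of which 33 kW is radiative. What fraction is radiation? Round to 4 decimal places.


f_rad = Q_rad / Q_total
f_rad = 33 / 78 = 0.4231


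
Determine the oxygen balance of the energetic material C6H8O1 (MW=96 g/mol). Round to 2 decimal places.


OB = -1600 * (2C + H/2 - O) / MW
Inner = 2*6 + 8/2 - 1 = 15.00
OB = -1600 * 15.00 / 96 = -250.00%


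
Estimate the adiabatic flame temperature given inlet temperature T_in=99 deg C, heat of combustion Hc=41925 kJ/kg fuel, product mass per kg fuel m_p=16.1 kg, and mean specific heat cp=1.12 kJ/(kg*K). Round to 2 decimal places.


T_ad = T_in + Hc / (m_p * cp)
Denominator = 16.1 * 1.12 = 18.0320
Temperature rise = 41925 / 18.0320 = 2325.03 K
T_ad = 99 + 2325.03 = 2424.03 deg C


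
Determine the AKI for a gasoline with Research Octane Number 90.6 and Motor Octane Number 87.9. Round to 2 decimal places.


AKI = (RON + MON) / 2
AKI = (90.6 + 87.9) / 2
AKI = 178.5 / 2 = 89.25


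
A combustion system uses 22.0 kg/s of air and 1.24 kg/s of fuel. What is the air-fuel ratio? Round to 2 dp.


AFR = m_air / m_fuel
AFR = 22.0 / 1.24 = 17.74


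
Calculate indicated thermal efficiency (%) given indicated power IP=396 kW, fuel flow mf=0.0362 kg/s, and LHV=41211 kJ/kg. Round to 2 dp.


eta_ith = (IP / (mf * LHV)) * 100
Denominator = 0.0362 * 41211 = 1491.8382 kW
eta_ith = (396 / 1491.8382) * 100 = 26.54%


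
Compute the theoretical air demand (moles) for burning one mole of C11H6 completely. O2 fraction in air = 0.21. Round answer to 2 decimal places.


Balanced combustion: C11H6 + 12.5 O2 -> 11 CO2 + 3 H2O
O2 needed = C + H/4 = 11 + 6/4 = 12.50 moles
Air moles = O2 / 0.21 = 12.50 / 0.21 = 59.52 moles air


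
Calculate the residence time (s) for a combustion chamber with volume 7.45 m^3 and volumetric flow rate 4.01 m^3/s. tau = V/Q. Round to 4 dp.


tau = V / Q_flow
tau = 7.45 / 4.01 = 1.8579 s


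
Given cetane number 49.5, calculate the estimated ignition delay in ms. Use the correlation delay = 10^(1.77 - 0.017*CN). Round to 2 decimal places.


delay = 10^(1.77 - 0.017*CN)
Exponent = 1.77 - 0.017*49.5 = 0.9285
delay = 10^0.9285 = 8.48 ms


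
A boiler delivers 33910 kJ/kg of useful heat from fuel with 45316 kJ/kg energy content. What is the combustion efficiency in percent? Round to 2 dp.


Efficiency = (Q_useful / Q_fuel) * 100
Efficiency = (33910 / 45316) * 100
Efficiency = 0.7483 * 100 = 74.83%


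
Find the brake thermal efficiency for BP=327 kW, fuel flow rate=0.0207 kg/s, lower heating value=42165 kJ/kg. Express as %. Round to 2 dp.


eta_BTE = (BP / (mf * LHV)) * 100
Denominator = 0.0207 * 42165 = 872.8155 kW
eta_BTE = (327 / 872.8155) * 100 = 37.46%


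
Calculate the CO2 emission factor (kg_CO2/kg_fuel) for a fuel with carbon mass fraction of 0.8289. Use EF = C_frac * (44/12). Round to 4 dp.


EF = C_frac * (M_CO2 / M_C)
EF = 0.8289 * (44/12)
EF = 0.8289 * 3.666667 = 3.0393 kg_CO2/kg_fuel


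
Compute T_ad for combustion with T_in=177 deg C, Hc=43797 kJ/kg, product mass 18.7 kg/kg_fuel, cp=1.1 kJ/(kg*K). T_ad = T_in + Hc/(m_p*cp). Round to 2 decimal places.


T_ad = T_in + Hc / (m_p * cp)
Denominator = 18.7 * 1.1 = 20.5700
Temperature rise = 43797 / 20.5700 = 2129.17 K
T_ad = 177 + 2129.17 = 2306.17 deg C


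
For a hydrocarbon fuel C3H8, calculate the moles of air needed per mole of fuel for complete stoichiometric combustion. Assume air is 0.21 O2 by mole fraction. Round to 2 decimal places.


Balanced combustion: C3H8 + 5 O2 -> 3 CO2 + 4 H2O
O2 needed = C + H/4 = 3 + 8/4 = 5.00 moles
Air moles = O2 / 0.21 = 5.00 / 0.21 = 23.81 moles air


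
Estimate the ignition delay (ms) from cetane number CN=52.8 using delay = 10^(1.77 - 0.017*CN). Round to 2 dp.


delay = 10^(1.77 - 0.017*CN)
Exponent = 1.77 - 0.017*52.8 = 0.8724
delay = 10^0.8724 = 7.45 ms


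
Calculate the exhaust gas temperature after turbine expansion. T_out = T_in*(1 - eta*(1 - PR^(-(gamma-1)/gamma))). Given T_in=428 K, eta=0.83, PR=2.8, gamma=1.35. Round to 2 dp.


T_out = T_in * (1 - eta * (1 - PR^(-(gamma-1)/gamma)))
Exponent = -(1.35-1)/1.35 = -0.25925926
PR^exp = 2.8^(-0.25925926) = 0.76572026
Factor = 1 - 0.83*(1 - 0.76572026) = 0.80554782
T_out = 428 * 0.80554782 = 344.77 K


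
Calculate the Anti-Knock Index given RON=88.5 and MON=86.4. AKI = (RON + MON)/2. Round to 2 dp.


AKI = (RON + MON) / 2
AKI = (88.5 + 86.4) / 2
AKI = 174.9 / 2 = 87.45


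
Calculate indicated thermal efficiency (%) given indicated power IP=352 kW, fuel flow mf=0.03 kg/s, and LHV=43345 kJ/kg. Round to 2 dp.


eta_ith = (IP / (mf * LHV)) * 100
Denominator = 0.03 * 43345 = 1300.3500 kW
eta_ith = (352 / 1300.3500) * 100 = 27.07%


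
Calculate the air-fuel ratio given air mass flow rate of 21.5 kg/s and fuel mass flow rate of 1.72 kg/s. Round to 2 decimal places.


AFR = m_air / m_fuel
AFR = 21.5 / 1.72 = 12.50


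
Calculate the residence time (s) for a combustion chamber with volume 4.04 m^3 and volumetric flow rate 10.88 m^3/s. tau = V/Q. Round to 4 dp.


tau = V / Q_flow
tau = 4.04 / 10.88 = 0.3713 s


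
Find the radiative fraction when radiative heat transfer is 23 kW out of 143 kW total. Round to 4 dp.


f_rad = Q_rad / Q_total
f_rad = 23 / 143 = 0.1608


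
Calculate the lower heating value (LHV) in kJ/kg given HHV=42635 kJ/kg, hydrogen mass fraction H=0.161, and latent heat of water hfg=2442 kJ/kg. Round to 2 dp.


LHV = HHV - hfg * 9 * H
Water correction = 2442 * 9 * 0.161 = 3538.458 kJ/kg
LHV = 42635 - 3538.458 = 39096.54 kJ/kg


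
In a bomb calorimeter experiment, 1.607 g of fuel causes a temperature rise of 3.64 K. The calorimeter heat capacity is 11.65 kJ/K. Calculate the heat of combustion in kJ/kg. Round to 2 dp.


Hc = C_cal * delta_T / m_fuel
Q_released = 11.65 * 3.64 = 42.4060 kJ
m_fuel = 1.607 g = 1.607/1000 kg = 0.001607 kg
Hc = 42.4060 / 0.001607 = 26388.30 kJ/kg


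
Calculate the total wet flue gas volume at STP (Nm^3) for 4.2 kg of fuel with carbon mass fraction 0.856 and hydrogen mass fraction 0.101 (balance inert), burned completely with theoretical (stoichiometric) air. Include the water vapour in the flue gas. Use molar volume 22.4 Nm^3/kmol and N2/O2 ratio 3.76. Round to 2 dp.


Per kg fuel: CO2 = (C/12 kmol)*22.4 = (0.856/12)*22.4 = 1.59787 Nm^3
Per kg fuel: H2O = (H/2 kmol)*22.4 = (0.101/2)*22.4 = 1.13120 Nm^3
O2 needed per kg fuel = C/12 + H/4 = 0.856/12 + 0.101/4 = 0.09658333 kmol
Per kg fuel: N2 = O2*3.76*22.4 = 0.09658333*3.76*22.4 = 8.13463 Nm^3
Total per kg = 1.59787 + 1.13120 + 8.13463 = 10.86370 Nm^3
Total = 10.86370 * 4.2 = 45.63 Nm^3


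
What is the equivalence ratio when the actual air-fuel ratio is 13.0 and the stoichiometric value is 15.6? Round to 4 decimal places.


phi = AFR_stoich / AFR_actual
phi = 15.6 / 13.0 = 1.2000


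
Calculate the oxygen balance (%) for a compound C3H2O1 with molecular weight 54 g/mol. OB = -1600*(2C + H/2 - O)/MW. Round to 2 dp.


OB = -1600 * (2C + H/2 - O) / MW
Inner = 2*3 + 2/2 - 1 = 6.00
OB = -1600 * 6.00 / 54 = -177.78%


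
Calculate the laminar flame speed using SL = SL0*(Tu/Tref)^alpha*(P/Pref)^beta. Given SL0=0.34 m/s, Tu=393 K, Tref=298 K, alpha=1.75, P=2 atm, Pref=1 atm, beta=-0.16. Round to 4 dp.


SL = SL0 * (Tu/Tref)^alpha * (P/Pref)^beta
T ratio = 393/298 = 1.31879195
(T ratio)^alpha = 1.31879195^1.75 = 1.622963
(P/Pref)^beta = 2^(-0.16) = 0.895025
SL = 0.34 * 1.622963 * 0.895025 = 0.4939 m/s


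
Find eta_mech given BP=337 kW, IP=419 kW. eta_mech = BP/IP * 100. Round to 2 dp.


eta_mech = (BP / IP) * 100
Ratio = 337 / 419 = 0.8043
eta_mech = 0.8043 * 100 = 80.43%


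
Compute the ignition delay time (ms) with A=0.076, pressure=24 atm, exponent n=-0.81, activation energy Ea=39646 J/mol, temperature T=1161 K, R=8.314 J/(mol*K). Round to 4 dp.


tau = A * P^n * exp(Ea/(R*T))
P^n = 24^(-0.81) = 0.07621297
Ea/(R*T) = 39646/(8.314*1161) = 4.107307
exp(Ea/(R*T)) = 60.782792
tau = 0.076 * 0.07621297 * 60.782792 = 0.3521 ms


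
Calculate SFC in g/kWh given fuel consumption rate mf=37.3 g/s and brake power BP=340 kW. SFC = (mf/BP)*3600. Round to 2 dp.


SFC = (mf / BP) * 3600
Rate = 37.3 / 340 = 0.109706 g/(s*kW)
SFC = 0.109706 * 3600 = 394.94 g/kWh


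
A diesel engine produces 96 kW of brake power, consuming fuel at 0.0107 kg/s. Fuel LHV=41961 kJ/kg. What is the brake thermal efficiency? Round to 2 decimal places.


eta_BTE = (BP / (mf * LHV)) * 100
Denominator = 0.0107 * 41961 = 448.9827 kW
eta_BTE = (96 / 448.9827) * 100 = 21.38%


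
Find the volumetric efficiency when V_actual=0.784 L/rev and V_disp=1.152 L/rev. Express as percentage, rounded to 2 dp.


eta_v = (V_actual / V_disp) * 100
Ratio = 0.784 / 1.152 = 0.6806
eta_v = 0.6806 * 100 = 68.06%


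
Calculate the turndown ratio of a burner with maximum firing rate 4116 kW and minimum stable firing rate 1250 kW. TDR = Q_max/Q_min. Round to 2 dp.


TDR = Q_max / Q_min
TDR = 4116 / 1250 = 3.29


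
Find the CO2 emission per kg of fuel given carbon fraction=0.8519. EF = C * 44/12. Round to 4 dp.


EF = C_frac * (M_CO2 / M_C)
EF = 0.8519 * (44/12)
EF = 0.8519 * 3.666667 = 3.1236 kg_CO2/kg_fuel


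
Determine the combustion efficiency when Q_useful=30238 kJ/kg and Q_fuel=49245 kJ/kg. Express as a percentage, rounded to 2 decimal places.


Efficiency = (Q_useful / Q_fuel) * 100
Efficiency = (30238 / 49245) * 100
Efficiency = 0.6140 * 100 = 61.40%


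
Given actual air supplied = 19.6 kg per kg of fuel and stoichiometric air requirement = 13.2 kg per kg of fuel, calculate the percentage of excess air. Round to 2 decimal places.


Excess air = actual - stoichiometric = 19.6 - 13.2 = 6.40 kg/kg fuel
Excess air % = (excess / stoich) * 100 = (6.40 / 13.2) * 100 = 48.48%


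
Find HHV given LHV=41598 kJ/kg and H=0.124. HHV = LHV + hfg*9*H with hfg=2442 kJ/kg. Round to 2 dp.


HHV = LHV + hfg * 9 * H
Water addition = 2442 * 9 * 0.124 = 2725.272 kJ/kg
HHV = 41598 + 2725.272 = 44323.27 kJ/kg


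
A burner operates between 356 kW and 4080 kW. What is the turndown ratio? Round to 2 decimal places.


TDR = Q_max / Q_min
TDR = 4080 / 356 = 11.46


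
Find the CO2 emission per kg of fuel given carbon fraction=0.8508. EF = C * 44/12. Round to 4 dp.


EF = C_frac * (M_CO2 / M_C)
EF = 0.8508 * (44/12)
EF = 0.8508 * 3.666667 = 3.1196 kg_CO2/kg_fuel


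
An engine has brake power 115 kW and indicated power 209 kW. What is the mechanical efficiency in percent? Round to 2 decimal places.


eta_mech = (BP / IP) * 100
Ratio = 115 / 209 = 0.5502
eta_mech = 0.5502 * 100 = 55.02%


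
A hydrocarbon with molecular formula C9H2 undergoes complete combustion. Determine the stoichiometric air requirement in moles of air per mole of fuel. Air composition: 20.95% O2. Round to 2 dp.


Balanced combustion: C9H2 + 9.5 O2 -> 9 CO2 + 1 H2O
O2 needed = C + H/4 = 9 + 2/4 = 9.50 moles
Air moles = O2 / 0.2095 = 9.50 / 0.2095 = 45.35 moles air


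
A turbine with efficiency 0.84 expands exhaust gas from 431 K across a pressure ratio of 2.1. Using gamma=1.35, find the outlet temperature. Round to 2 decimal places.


T_out = T_in * (1 - eta * (1 - PR^(-(gamma-1)/gamma)))
Exponent = -(1.35-1)/1.35 = -0.25925926
PR^exp = 2.1^(-0.25925926) = 0.82501466
Factor = 1 - 0.84*(1 - 0.82501466) = 0.85301231
T_out = 431 * 0.85301231 = 367.65 K


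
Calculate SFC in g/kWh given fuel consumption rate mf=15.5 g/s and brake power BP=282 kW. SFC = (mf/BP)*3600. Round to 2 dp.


SFC = (mf / BP) * 3600
Rate = 15.5 / 282 = 0.054965 g/(s*kW)
SFC = 0.054965 * 3600 = 197.87 g/kWh


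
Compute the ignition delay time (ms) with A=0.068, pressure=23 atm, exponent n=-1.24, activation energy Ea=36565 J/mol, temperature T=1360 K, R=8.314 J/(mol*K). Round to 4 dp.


tau = A * P^n * exp(Ea/(R*T))
P^n = 23^(-1.24) = 0.02048601
Ea/(R*T) = 36565/(8.314*1360) = 3.233826
exp(Ea/(R*T)) = 25.376562
tau = 0.068 * 0.02048601 * 25.376562 = 0.0354 ms


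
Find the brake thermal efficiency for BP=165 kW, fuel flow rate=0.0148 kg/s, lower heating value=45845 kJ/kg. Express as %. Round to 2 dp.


eta_BTE = (BP / (mf * LHV)) * 100
Denominator = 0.0148 * 45845 = 678.5060 kW
eta_BTE = (165 / 678.5060) * 100 = 24.32%


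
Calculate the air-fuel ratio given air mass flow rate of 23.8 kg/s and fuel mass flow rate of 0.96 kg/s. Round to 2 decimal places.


AFR = m_air / m_fuel
AFR = 23.8 / 0.96 = 24.79


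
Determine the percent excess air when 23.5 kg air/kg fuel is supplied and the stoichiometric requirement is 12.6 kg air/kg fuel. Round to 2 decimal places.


Excess air = actual - stoichiometric = 23.5 - 12.6 = 10.90 kg/kg fuel
Excess air % = (excess / stoich) * 100 = (10.90 / 12.6) * 100 = 86.51%


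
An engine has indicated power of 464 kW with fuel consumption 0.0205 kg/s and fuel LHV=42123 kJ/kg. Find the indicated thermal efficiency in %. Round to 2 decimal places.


eta_ith = (IP / (mf * LHV)) * 100
Denominator = 0.0205 * 42123 = 863.5215 kW
eta_ith = (464 / 863.5215) * 100 = 53.73%


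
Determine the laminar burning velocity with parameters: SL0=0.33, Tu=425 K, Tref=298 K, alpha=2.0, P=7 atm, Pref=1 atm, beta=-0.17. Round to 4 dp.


SL = SL0 * (Tu/Tref)^alpha * (P/Pref)^beta
T ratio = 425/298 = 1.42617450
(T ratio)^alpha = 1.42617450^2.0 = 2.033974
(P/Pref)^beta = 7^(-0.17) = 0.718345
SL = 0.33 * 2.033974 * 0.718345 = 0.4822 m/s


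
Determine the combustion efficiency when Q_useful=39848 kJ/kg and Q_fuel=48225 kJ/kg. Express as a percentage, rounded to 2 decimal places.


Efficiency = (Q_useful / Q_fuel) * 100
Efficiency = (39848 / 48225) * 100
Efficiency = 0.8263 * 100 = 82.63%


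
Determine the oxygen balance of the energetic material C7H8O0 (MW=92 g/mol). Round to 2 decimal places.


OB = -1600 * (2C + H/2 - O) / MW
Inner = 2*7 + 8/2 - 0 = 18.00
OB = -1600 * 18.00 / 92 = -313.04%


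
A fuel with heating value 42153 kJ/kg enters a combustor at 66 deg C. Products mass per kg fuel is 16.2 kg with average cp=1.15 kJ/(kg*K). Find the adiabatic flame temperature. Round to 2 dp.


T_ad = T_in + Hc / (m_p * cp)
Denominator = 16.2 * 1.15 = 18.6300
Temperature rise = 42153 / 18.6300 = 2262.64 K
T_ad = 66 + 2262.64 = 2328.64 deg C


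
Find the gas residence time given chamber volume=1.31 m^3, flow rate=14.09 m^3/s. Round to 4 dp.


tau = V / Q_flow
tau = 1.31 / 14.09 = 0.0930 s


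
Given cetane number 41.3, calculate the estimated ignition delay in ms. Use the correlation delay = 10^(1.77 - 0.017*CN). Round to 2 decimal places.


delay = 10^(1.77 - 0.017*CN)
Exponent = 1.77 - 0.017*41.3 = 1.0679
delay = 10^1.0679 = 11.69 ms


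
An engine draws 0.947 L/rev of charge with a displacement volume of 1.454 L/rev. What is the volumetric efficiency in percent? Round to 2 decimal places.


eta_v = (V_actual / V_disp) * 100
Ratio = 0.947 / 1.454 = 0.6513
eta_v = 0.6513 * 100 = 65.13%


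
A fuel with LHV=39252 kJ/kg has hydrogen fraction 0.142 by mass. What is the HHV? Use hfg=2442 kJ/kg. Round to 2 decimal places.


HHV = LHV + hfg * 9 * H
Water addition = 2442 * 9 * 0.142 = 3120.876 kJ/kg
HHV = 39252 + 3120.876 = 42372.88 kJ/kg


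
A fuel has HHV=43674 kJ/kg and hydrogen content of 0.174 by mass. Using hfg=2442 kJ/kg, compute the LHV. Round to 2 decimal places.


LHV = HHV - hfg * 9 * H
Water correction = 2442 * 9 * 0.174 = 3824.172 kJ/kg
LHV = 43674 - 3824.172 = 39849.83 kJ/kg


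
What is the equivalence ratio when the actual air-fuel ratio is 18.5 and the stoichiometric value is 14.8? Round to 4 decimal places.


phi = AFR_stoich / AFR_actual
phi = 14.8 / 18.5 = 0.8000


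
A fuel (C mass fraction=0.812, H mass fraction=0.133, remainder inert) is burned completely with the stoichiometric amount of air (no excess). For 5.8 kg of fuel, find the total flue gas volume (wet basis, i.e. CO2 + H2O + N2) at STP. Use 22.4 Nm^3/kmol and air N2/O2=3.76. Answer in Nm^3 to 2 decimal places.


Per kg fuel: CO2 = (C/12 kmol)*22.4 = (0.812/12)*22.4 = 1.51573 Nm^3
Per kg fuel: H2O = (H/2 kmol)*22.4 = (0.133/2)*22.4 = 1.48960 Nm^3
O2 needed per kg fuel = C/12 + H/4 = 0.812/12 + 0.133/4 = 0.10091667 kmol
Per kg fuel: N2 = O2*3.76*22.4 = 0.10091667*3.76*22.4 = 8.49961 Nm^3
Total per kg = 1.51573 + 1.48960 + 8.49961 = 11.50494 Nm^3
Total = 11.50494 * 5.8 = 66.73 Nm^3


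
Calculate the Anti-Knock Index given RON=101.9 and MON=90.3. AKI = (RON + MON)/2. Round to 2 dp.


AKI = (RON + MON) / 2
AKI = (101.9 + 90.3) / 2
AKI = 192.2 / 2 = 96.10


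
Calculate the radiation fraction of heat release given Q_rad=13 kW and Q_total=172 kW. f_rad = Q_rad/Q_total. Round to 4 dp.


f_rad = Q_rad / Q_total
f_rad = 13 / 172 = 0.0756


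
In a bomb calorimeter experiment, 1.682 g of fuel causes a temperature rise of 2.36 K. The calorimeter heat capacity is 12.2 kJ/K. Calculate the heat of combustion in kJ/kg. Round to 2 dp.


Hc = C_cal * delta_T / m_fuel
Q_released = 12.2 * 2.36 = 28.7920 kJ
m_fuel = 1.682 g = 1.682/1000 kg = 0.001682 kg
Hc = 28.7920 / 0.001682 = 17117.72 kJ/kg


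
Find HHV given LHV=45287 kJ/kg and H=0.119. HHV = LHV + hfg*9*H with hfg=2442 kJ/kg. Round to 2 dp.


HHV = LHV + hfg * 9 * H
Water addition = 2442 * 9 * 0.119 = 2615.382 kJ/kg
HHV = 45287 + 2615.382 = 47902.38 kJ/kg


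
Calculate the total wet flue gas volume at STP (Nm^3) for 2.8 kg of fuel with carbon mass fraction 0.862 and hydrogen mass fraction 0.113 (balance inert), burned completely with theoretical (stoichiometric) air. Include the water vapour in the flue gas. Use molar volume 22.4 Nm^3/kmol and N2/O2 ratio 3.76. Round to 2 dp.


Per kg fuel: CO2 = (C/12 kmol)*22.4 = (0.862/12)*22.4 = 1.60907 Nm^3
Per kg fuel: H2O = (H/2 kmol)*22.4 = (0.113/2)*22.4 = 1.26560 Nm^3
O2 needed per kg fuel = C/12 + H/4 = 0.862/12 + 0.113/4 = 0.10008333 kmol
Per kg fuel: N2 = O2*3.76*22.4 = 0.10008333*3.76*22.4 = 8.42942 Nm^3
Total per kg = 1.60907 + 1.26560 + 8.42942 = 11.30409 Nm^3
Total = 11.30409 * 2.8 = 31.65 Nm^3


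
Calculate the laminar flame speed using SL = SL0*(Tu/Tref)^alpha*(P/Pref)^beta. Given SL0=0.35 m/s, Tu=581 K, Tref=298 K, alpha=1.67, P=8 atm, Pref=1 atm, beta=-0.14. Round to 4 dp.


SL = SL0 * (Tu/Tref)^alpha * (P/Pref)^beta
T ratio = 581/298 = 1.94966443
(T ratio)^alpha = 1.94966443^1.67 = 3.049530
(P/Pref)^beta = 8^(-0.14) = 0.747425
SL = 0.35 * 3.049530 * 0.747425 = 0.7978 m/s


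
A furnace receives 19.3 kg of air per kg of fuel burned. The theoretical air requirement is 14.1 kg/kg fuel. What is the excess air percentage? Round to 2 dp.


Excess air = actual - stoichiometric = 19.3 - 14.1 = 5.20 kg/kg fuel
Excess air % = (excess / stoich) * 100 = (5.20 / 14.1) * 100 = 36.88%


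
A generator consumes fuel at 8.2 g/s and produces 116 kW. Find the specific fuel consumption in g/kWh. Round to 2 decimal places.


SFC = (mf / BP) * 3600
Rate = 8.2 / 116 = 0.070690 g/(s*kW)
SFC = 0.070690 * 3600 = 254.48 g/kWh


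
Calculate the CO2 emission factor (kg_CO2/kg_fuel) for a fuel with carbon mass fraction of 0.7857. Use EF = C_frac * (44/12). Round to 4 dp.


EF = C_frac * (M_CO2 / M_C)
EF = 0.7857 * (44/12)
EF = 0.7857 * 3.666667 = 2.8809 kg_CO2/kg_fuel


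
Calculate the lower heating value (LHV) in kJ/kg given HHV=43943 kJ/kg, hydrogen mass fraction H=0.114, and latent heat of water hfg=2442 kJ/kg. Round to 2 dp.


LHV = HHV - hfg * 9 * H
Water correction = 2442 * 9 * 0.114 = 2505.492 kJ/kg
LHV = 43943 - 2505.492 = 41437.51 kJ/kg


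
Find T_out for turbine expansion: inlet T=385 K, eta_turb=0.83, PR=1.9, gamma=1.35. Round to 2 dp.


T_out = T_in * (1 - eta * (1 - PR^(-(gamma-1)/gamma)))
Exponent = -(1.35-1)/1.35 = -0.25925926
PR^exp = 1.9^(-0.25925926) = 0.84670193
Factor = 1 - 0.83*(1 - 0.84670193) = 0.87276260
T_out = 385 * 0.87276260 = 336.01 K


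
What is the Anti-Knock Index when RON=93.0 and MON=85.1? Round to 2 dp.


AKI = (RON + MON) / 2
AKI = (93.0 + 85.1) / 2
AKI = 178.1 / 2 = 89.05


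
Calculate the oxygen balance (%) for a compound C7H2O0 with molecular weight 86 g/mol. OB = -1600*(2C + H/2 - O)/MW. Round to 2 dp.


OB = -1600 * (2C + H/2 - O) / MW
Inner = 2*7 + 2/2 - 0 = 15.00
OB = -1600 * 15.00 / 86 = -279.07%


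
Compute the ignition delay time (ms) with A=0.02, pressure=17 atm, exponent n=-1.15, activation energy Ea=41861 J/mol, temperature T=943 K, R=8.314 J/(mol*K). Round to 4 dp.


tau = A * P^n * exp(Ea/(R*T))
P^n = 17^(-1.15) = 0.03845774
Ea/(R*T) = 41861/(8.314*943) = 5.339344
exp(Ea/(R*T)) = 208.375929
tau = 0.02 * 0.03845774 * 208.375929 = 0.1603 ms


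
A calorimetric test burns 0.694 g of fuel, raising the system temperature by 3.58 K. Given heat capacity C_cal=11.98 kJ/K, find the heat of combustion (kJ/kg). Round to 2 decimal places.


Hc = C_cal * delta_T / m_fuel
Q_released = 11.98 * 3.58 = 42.8884 kJ
m_fuel = 0.694 g = 0.694/1000 kg = 0.000694 kg
Hc = 42.8884 / 0.000694 = 61798.85 kJ/kg


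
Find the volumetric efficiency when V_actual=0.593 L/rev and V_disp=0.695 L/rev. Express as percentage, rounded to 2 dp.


eta_v = (V_actual / V_disp) * 100
Ratio = 0.593 / 0.695 = 0.8532
eta_v = 0.8532 * 100 = 85.32%


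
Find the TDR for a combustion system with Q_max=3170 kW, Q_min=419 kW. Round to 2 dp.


TDR = Q_max / Q_min
TDR = 3170 / 419 = 7.57


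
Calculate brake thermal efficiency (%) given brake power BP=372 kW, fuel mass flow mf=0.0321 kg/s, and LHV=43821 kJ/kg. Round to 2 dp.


eta_BTE = (BP / (mf * LHV)) * 100
Denominator = 0.0321 * 43821 = 1406.6541 kW
eta_BTE = (372 / 1406.6541) * 100 = 26.45%


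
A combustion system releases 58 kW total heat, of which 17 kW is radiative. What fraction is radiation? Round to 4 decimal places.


f_rad = Q_rad / Q_total
f_rad = 17 / 58 = 0.2931


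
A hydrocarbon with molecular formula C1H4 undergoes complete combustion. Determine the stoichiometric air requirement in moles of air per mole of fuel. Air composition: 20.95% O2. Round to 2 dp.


Balanced combustion: C1H4 + 2 O2 -> 1 CO2 + 2 H2O
O2 needed = C + H/4 = 1 + 4/4 = 2.00 moles
Air moles = O2 / 0.2095 = 2.00 / 0.2095 = 9.55 moles air


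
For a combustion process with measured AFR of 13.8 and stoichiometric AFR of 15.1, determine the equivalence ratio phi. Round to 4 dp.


phi = AFR_stoich / AFR_actual
phi = 15.1 / 13.8 = 1.0942


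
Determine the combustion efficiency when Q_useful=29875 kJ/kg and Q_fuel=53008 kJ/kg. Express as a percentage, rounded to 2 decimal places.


Efficiency = (Q_useful / Q_fuel) * 100
Efficiency = (29875 / 53008) * 100
Efficiency = 0.5636 * 100 = 56.36%


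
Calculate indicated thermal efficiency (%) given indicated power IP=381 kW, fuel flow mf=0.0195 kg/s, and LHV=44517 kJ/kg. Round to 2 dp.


eta_ith = (IP / (mf * LHV)) * 100
Denominator = 0.0195 * 44517 = 868.0815 kW
eta_ith = (381 / 868.0815) * 100 = 43.89%


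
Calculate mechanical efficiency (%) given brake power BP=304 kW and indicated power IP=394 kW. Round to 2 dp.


eta_mech = (BP / IP) * 100
Ratio = 304 / 394 = 0.7716
eta_mech = 0.7716 * 100 = 77.16%


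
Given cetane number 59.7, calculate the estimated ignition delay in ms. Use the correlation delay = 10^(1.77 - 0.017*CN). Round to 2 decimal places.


delay = 10^(1.77 - 0.017*CN)
Exponent = 1.77 - 0.017*59.7 = 0.7551
delay = 10^0.7551 = 5.69 ms


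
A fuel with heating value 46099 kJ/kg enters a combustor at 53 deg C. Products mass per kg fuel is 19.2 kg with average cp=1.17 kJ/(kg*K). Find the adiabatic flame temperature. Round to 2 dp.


T_ad = T_in + Hc / (m_p * cp)
Denominator = 19.2 * 1.17 = 22.4640
Temperature rise = 46099 / 22.4640 = 2052.13 K
T_ad = 53 + 2052.13 = 2105.13 deg C


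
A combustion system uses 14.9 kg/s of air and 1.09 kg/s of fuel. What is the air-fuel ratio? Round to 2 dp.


AFR = m_air / m_fuel
AFR = 14.9 / 1.09 = 13.67


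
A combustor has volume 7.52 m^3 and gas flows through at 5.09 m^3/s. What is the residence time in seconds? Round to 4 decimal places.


tau = V / Q_flow
tau = 7.52 / 5.09 = 1.4774 s


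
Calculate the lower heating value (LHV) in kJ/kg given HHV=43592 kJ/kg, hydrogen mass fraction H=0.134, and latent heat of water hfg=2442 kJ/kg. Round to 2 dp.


LHV = HHV - hfg * 9 * H
Water correction = 2442 * 9 * 0.134 = 2945.052 kJ/kg
LHV = 43592 - 2945.052 = 40646.95 kJ/kg


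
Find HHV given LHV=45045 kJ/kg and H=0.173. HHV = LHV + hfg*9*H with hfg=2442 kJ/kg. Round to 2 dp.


HHV = LHV + hfg * 9 * H
Water addition = 2442 * 9 * 0.173 = 3802.194 kJ/kg
HHV = 45045 + 3802.194 = 48847.19 kJ/kg


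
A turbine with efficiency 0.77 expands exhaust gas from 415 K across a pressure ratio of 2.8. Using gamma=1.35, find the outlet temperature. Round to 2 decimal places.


T_out = T_in * (1 - eta * (1 - PR^(-(gamma-1)/gamma)))
Exponent = -(1.35-1)/1.35 = -0.25925926
PR^exp = 2.8^(-0.25925926) = 0.76572026
Factor = 1 - 0.77*(1 - 0.76572026) = 0.81960460
T_out = 415 * 0.81960460 = 340.14 K
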